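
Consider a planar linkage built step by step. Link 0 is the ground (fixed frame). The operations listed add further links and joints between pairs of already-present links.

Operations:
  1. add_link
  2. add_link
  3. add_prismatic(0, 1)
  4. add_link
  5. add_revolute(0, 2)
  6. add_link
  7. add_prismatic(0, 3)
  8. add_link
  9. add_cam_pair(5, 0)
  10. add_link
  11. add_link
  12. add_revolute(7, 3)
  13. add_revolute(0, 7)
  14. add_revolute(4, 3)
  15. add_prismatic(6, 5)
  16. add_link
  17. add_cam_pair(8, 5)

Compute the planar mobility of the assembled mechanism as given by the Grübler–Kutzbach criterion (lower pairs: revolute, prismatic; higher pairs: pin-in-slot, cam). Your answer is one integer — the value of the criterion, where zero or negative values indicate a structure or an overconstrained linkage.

M = 8

[1;0;0] (link 0 is ground)
L+ [2;0;0]
L+ [3;0;0]
P(0,1)∈J1 [3;1;0]
L+ [4;1;0]
R(0,2)∈J1 [4;2;0]
L+ [5;2;0]
P(0,3)∈J1 [5;3;0]
L+ [6;3;0]
C(5,0)∈J2 [6;3;1]
L+ [7;3;1]
L+ [8;3;1]
R(7,3)∈J1 [8;4;1]
R(0,7)∈J1 [8;5;1]
R(4,3)∈J1 [8;6;1]
P(6,5)∈J1 [8;7;1]
L+ [9;7;1]
C(8,5)∈J2 [9;7;2]
mobility = 24 − 14 − 2 = 8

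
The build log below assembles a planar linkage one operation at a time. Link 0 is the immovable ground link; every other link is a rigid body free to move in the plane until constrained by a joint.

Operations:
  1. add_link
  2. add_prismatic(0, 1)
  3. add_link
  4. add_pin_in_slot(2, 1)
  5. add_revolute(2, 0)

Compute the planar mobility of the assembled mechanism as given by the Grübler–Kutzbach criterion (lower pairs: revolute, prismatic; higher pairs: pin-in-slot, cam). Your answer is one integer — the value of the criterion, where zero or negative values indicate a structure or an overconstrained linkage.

[1;0;0] (link 0 is ground)
L+ [2;0;0]
P(0,1)∈J1 [2;1;0]
L+ [3;1;0]
PS(2,1)∈J2 [3;1;1]
R(2,0)∈J1 [3;2;1]
mobility = 6 − 4 − 1 = 1

M = 1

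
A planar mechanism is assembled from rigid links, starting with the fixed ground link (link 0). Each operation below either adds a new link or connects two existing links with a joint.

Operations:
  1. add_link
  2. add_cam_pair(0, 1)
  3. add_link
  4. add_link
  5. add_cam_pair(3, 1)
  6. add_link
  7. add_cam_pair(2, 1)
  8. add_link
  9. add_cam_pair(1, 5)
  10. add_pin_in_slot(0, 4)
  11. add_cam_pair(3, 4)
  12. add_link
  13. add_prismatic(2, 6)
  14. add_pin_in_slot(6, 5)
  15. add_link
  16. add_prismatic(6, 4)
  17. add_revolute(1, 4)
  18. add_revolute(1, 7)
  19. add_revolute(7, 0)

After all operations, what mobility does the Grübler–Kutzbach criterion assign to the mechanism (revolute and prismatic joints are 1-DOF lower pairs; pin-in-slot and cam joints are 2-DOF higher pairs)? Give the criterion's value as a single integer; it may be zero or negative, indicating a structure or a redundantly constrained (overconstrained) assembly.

ground; <1,0,0>
#1 <2,0,0>
C:0↔1 J2 <2,0,1>
#2 <3,0,1>
#3 <4,0,1>
C:3↔1 J2 <4,0,2>
#4 <5,0,2>
C:2↔1 J2 <5,0,3>
#5 <6,0,3>
C:1↔5 J2 <6,0,4>
PS:0↔4 J2 <6,0,5>
C:3↔4 J2 <6,0,6>
#6 <7,0,6>
P:2↔6 J1 <7,1,6>
PS:6↔5 J2 <7,1,7>
#7 <8,1,7>
P:6↔4 J1 <8,2,7>
R:1↔4 J1 <8,3,7>
R:1↔7 J1 <8,4,7>
R:7↔0 J1 <8,5,7>
3×7 − 2×5 − 1×7 = 4

M = 4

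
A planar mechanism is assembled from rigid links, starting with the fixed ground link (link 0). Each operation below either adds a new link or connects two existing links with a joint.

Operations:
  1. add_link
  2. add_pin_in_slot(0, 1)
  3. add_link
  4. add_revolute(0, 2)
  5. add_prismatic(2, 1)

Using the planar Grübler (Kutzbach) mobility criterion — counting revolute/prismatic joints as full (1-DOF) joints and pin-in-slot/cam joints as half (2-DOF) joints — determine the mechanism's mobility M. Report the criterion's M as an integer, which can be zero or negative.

link 0 = ground. State L|J1|J2 = 1|0|0
+link1  2|0|0
PS(0,1) f=2→J2  2|0|1
+link2  3|0|1
R(0,2) f=1→J1  3|1|1
P(2,1) f=1→J1  3|2|1
M = 3(3−1)−2·2−1 = 6−4−1 = 1

M = 1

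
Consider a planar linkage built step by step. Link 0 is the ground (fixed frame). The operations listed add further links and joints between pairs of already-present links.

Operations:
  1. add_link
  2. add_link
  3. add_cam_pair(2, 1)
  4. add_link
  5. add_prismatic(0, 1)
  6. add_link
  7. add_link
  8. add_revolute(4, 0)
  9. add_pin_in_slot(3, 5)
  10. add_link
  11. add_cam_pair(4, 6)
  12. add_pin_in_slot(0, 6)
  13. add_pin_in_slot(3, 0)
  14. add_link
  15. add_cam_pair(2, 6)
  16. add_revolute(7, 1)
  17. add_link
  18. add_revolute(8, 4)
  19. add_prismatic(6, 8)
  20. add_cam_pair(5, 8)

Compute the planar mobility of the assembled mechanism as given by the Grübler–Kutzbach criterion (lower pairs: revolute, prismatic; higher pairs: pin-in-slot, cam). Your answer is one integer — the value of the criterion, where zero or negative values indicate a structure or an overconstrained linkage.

M = 7

L=1 J1=0 J2=0
add link → L=2 J1=0 J2=0
add link → L=3 J1=0 J2=0
C@2,1 dof=2 J2 → L=3 J1=0 J2=1
add link → L=4 J1=0 J2=1
P@0,1 dof=1 J1 → L=4 J1=1 J2=1
add link → L=5 J1=1 J2=1
add link → L=6 J1=1 J2=1
R@4,0 dof=1 J1 → L=6 J1=2 J2=1
PS@3,5 dof=2 J2 → L=6 J1=2 J2=2
add link → L=7 J1=2 J2=2
C@4,6 dof=2 J2 → L=7 J1=2 J2=3
PS@0,6 dof=2 J2 → L=7 J1=2 J2=4
PS@3,0 dof=2 J2 → L=7 J1=2 J2=5
add link → L=8 J1=2 J2=5
C@2,6 dof=2 J2 → L=8 J1=2 J2=6
R@7,1 dof=1 J1 → L=8 J1=3 J2=6
add link → L=9 J1=3 J2=6
R@8,4 dof=1 J1 → L=9 J1=4 J2=6
P@6,8 dof=1 J1 → L=9 J1=5 J2=6
C@5,8 dof=2 J2 → L=9 J1=5 J2=7
M=3(L−1)−2J1−J2=3·8−2·5−7=7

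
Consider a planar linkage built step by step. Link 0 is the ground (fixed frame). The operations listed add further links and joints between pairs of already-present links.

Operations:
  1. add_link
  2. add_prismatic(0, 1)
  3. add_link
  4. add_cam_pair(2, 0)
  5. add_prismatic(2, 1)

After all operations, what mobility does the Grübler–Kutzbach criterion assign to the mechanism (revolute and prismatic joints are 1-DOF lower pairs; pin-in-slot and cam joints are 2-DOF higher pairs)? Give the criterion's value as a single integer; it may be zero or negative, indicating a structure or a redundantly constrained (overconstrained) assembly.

M = 1

L=1 J1=0 J2=0
add link → L=2 J1=0 J2=0
P@0,1 dof=1 J1 → L=2 J1=1 J2=0
add link → L=3 J1=1 J2=0
C@2,0 dof=2 J2 → L=3 J1=1 J2=1
P@2,1 dof=1 J1 → L=3 J1=2 J2=1
M=3(L−1)−2J1−J2=3·2−2·2−1=1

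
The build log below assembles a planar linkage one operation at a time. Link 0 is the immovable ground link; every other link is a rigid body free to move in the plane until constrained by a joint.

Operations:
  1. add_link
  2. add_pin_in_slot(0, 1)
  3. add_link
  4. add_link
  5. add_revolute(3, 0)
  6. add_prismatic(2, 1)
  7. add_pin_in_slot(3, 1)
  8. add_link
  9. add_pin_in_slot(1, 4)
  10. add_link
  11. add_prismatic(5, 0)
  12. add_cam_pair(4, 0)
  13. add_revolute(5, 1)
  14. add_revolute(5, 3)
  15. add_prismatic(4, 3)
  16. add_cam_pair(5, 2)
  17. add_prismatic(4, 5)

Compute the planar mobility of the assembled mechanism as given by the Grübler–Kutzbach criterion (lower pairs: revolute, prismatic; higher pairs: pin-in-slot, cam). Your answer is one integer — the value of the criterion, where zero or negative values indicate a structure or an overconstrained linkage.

ground; <1,0,0>
#1 <2,0,0>
PS:0↔1 J2 <2,0,1>
#2 <3,0,1>
#3 <4,0,1>
R:3↔0 J1 <4,1,1>
P:2↔1 J1 <4,2,1>
PS:3↔1 J2 <4,2,2>
#4 <5,2,2>
PS:1↔4 J2 <5,2,3>
#5 <6,2,3>
P:5↔0 J1 <6,3,3>
C:4↔0 J2 <6,3,4>
R:5↔1 J1 <6,4,4>
R:5↔3 J1 <6,5,4>
P:4↔3 J1 <6,6,4>
C:5↔2 J2 <6,6,5>
P:4↔5 J1 <6,7,5>
3×5 − 2×7 − 1×5 = -4

M = -4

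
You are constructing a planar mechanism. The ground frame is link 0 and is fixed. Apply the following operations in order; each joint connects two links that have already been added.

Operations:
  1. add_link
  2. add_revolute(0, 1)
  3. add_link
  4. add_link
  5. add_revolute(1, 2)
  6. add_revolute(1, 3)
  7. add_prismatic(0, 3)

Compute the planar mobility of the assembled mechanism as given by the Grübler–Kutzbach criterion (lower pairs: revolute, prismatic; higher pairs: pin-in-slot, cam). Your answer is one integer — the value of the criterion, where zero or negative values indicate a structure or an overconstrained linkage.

ground; <1,0,0>
#1 <2,0,0>
R:0↔1 J1 <2,1,0>
#2 <3,1,0>
#3 <4,1,0>
R:1↔2 J1 <4,2,0>
R:1↔3 J1 <4,3,0>
P:0↔3 J1 <4,4,0>
3×3 − 2×4 − 1×0 = 1

M = 1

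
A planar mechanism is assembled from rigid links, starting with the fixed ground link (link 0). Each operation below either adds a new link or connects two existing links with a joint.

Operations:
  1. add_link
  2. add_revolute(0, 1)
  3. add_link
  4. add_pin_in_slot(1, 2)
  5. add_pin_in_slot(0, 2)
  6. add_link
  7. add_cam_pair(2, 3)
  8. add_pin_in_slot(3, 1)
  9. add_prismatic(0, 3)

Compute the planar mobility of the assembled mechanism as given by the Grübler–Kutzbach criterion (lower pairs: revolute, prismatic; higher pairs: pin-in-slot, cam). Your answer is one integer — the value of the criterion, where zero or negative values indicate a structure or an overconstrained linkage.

M = 1

ground; <1,0,0>
#1 <2,0,0>
R:0↔1 J1 <2,1,0>
#2 <3,1,0>
PS:1↔2 J2 <3,1,1>
PS:0↔2 J2 <3,1,2>
#3 <4,1,2>
C:2↔3 J2 <4,1,3>
PS:3↔1 J2 <4,1,4>
P:0↔3 J1 <4,2,4>
3×3 − 2×2 − 1×4 = 1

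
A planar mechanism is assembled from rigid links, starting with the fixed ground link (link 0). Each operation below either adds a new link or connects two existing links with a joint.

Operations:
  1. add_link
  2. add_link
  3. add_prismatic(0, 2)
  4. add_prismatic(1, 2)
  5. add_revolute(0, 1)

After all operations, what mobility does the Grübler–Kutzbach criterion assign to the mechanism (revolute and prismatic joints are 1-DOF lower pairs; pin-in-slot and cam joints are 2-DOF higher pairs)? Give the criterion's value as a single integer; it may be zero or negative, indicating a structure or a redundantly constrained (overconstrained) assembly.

[1;0;0] (link 0 is ground)
L+ [2;0;0]
L+ [3;0;0]
P(0,2)∈J1 [3;1;0]
P(1,2)∈J1 [3;2;0]
R(0,1)∈J1 [3;3;0]
mobility = 6 − 6 − 0 = 0

M = 0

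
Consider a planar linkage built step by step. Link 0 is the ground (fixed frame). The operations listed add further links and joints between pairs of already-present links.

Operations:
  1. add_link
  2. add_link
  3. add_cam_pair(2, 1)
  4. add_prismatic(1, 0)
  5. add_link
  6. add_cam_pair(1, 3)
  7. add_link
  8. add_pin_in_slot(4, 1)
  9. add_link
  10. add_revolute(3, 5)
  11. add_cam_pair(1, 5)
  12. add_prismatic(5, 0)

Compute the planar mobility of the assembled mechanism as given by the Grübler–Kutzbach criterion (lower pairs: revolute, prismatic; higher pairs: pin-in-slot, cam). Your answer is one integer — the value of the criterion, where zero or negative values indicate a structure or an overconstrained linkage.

M = 5

(L,J1,J2)=(1,0,0); link0 fixed
link1: (2,0,0)
link2: (3,0,0)
C 2-1 [J2]: (3,0,1)
P 1-0 [J1]: (3,1,1)
link3: (4,1,1)
C 1-3 [J2]: (4,1,2)
link4: (5,1,2)
PS 4-1 [J2]: (5,1,3)
link5: (6,1,3)
R 3-5 [J1]: (6,2,3)
C 1-5 [J2]: (6,2,4)
P 5-0 [J1]: (6,3,4)
Grübler: 3·5 − 2·3 − 4 = 5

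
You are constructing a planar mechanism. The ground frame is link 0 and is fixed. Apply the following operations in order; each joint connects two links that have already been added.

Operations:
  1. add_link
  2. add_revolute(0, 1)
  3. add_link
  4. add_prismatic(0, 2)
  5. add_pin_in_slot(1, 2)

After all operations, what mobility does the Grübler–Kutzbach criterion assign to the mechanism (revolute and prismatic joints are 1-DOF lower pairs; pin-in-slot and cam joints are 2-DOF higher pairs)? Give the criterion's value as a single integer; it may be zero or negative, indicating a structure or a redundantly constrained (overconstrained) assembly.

M = 1

link 0 = ground. State L|J1|J2 = 1|0|0
+link1  2|0|0
R(0,1) f=1→J1  2|1|0
+link2  3|1|0
P(0,2) f=1→J1  3|2|0
PS(1,2) f=2→J2  3|2|1
M = 3(3−1)−2·2−1 = 6−4−1 = 1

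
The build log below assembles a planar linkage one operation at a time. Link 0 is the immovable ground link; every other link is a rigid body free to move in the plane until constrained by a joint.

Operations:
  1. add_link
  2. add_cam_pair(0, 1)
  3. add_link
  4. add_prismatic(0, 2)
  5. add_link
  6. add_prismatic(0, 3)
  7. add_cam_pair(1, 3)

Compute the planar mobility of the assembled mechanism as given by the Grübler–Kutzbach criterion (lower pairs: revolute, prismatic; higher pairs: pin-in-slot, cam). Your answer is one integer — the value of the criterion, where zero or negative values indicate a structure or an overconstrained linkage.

link 0 = ground. State L|J1|J2 = 1|0|0
+link1  2|0|0
C(0,1) f=2→J2  2|0|1
+link2  3|0|1
P(0,2) f=1→J1  3|1|1
+link3  4|1|1
P(0,3) f=1→J1  4|2|1
C(1,3) f=2→J2  4|2|2
M = 3(4−1)−2·2−2 = 9−4−2 = 3

M = 3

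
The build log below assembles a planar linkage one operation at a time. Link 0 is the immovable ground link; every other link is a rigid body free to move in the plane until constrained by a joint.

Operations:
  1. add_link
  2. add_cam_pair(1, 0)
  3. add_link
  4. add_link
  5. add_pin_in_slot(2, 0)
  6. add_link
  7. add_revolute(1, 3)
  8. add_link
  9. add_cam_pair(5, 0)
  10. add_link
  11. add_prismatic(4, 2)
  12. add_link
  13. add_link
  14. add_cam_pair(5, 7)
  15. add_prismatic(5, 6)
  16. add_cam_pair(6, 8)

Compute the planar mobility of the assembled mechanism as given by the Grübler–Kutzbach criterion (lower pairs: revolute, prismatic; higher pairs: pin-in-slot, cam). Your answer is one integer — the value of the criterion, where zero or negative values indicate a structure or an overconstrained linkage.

M = 13

(L,J1,J2)=(1,0,0); link0 fixed
link1: (2,0,0)
C 1-0 [J2]: (2,0,1)
link2: (3,0,1)
link3: (4,0,1)
PS 2-0 [J2]: (4,0,2)
link4: (5,0,2)
R 1-3 [J1]: (5,1,2)
link5: (6,1,2)
C 5-0 [J2]: (6,1,3)
link6: (7,1,3)
P 4-2 [J1]: (7,2,3)
link7: (8,2,3)
link8: (9,2,3)
C 5-7 [J2]: (9,2,4)
P 5-6 [J1]: (9,3,4)
C 6-8 [J2]: (9,3,5)
Grübler: 3·8 − 2·3 − 5 = 13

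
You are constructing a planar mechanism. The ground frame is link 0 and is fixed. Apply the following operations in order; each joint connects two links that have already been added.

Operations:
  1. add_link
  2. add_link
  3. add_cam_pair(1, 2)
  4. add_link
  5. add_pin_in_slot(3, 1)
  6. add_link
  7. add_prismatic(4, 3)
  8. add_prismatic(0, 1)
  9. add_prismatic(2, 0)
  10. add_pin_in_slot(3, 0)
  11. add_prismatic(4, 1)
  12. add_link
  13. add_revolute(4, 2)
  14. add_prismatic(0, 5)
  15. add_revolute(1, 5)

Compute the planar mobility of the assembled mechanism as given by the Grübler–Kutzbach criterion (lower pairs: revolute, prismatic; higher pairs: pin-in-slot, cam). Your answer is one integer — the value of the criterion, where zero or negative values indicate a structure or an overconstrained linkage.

L=1 J1=0 J2=0
add link → L=2 J1=0 J2=0
add link → L=3 J1=0 J2=0
C@1,2 dof=2 J2 → L=3 J1=0 J2=1
add link → L=4 J1=0 J2=1
PS@3,1 dof=2 J2 → L=4 J1=0 J2=2
add link → L=5 J1=0 J2=2
P@4,3 dof=1 J1 → L=5 J1=1 J2=2
P@0,1 dof=1 J1 → L=5 J1=2 J2=2
P@2,0 dof=1 J1 → L=5 J1=3 J2=2
PS@3,0 dof=2 J2 → L=5 J1=3 J2=3
P@4,1 dof=1 J1 → L=5 J1=4 J2=3
add link → L=6 J1=4 J2=3
R@4,2 dof=1 J1 → L=6 J1=5 J2=3
P@0,5 dof=1 J1 → L=6 J1=6 J2=3
R@1,5 dof=1 J1 → L=6 J1=7 J2=3
M=3(L−1)−2J1−J2=3·5−2·7−3=-2

M = -2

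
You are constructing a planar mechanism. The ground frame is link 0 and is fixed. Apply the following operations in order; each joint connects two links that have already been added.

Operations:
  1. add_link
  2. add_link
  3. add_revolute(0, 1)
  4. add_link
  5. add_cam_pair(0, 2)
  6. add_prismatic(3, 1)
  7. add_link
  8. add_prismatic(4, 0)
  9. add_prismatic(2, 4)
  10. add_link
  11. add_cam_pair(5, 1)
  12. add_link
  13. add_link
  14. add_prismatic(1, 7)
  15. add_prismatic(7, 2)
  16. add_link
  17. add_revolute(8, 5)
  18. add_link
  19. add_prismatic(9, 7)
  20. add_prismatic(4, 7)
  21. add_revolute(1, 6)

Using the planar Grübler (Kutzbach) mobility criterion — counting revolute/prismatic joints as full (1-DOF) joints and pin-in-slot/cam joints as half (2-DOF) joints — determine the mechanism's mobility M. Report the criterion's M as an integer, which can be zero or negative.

(L,J1,J2)=(1,0,0); link0 fixed
link1: (2,0,0)
link2: (3,0,0)
R 0-1 [J1]: (3,1,0)
link3: (4,1,0)
C 0-2 [J2]: (4,1,1)
P 3-1 [J1]: (4,2,1)
link4: (5,2,1)
P 4-0 [J1]: (5,3,1)
P 2-4 [J1]: (5,4,1)
link5: (6,4,1)
C 5-1 [J2]: (6,4,2)
link6: (7,4,2)
link7: (8,4,2)
P 1-7 [J1]: (8,5,2)
P 7-2 [J1]: (8,6,2)
link8: (9,6,2)
R 8-5 [J1]: (9,7,2)
link9: (10,7,2)
P 9-7 [J1]: (10,8,2)
P 4-7 [J1]: (10,9,2)
R 1-6 [J1]: (10,10,2)
Grübler: 3·9 − 2·10 − 2 = 5

M = 5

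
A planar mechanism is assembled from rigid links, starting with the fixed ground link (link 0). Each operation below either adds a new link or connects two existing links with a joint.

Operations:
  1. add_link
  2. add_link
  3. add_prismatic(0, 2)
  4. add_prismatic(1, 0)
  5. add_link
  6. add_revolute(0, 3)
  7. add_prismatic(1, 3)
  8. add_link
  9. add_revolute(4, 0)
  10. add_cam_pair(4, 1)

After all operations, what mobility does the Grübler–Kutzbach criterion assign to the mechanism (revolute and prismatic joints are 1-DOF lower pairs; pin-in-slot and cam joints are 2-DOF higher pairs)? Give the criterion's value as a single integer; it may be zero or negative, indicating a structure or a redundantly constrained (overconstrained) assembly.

ground; <1,0,0>
#1 <2,0,0>
#2 <3,0,0>
P:0↔2 J1 <3,1,0>
P:1↔0 J1 <3,2,0>
#3 <4,2,0>
R:0↔3 J1 <4,3,0>
P:1↔3 J1 <4,4,0>
#4 <5,4,0>
R:4↔0 J1 <5,5,0>
C:4↔1 J2 <5,5,1>
3×4 − 2×5 − 1×1 = 1

M = 1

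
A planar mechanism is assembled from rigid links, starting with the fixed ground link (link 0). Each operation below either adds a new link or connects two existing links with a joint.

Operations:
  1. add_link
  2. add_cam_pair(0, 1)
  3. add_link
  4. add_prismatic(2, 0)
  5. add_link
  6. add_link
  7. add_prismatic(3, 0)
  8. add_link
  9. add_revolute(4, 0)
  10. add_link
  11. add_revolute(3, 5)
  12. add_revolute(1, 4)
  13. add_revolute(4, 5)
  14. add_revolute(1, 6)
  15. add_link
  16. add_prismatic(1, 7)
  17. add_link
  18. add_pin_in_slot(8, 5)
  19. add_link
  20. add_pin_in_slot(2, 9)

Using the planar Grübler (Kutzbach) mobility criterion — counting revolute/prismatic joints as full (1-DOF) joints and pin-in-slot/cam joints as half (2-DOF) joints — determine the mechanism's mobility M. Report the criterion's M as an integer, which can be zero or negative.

link 0 = ground. State L|J1|J2 = 1|0|0
+link1  2|0|0
C(0,1) f=2→J2  2|0|1
+link2  3|0|1
P(2,0) f=1→J1  3|1|1
+link3  4|1|1
+link4  5|1|1
P(3,0) f=1→J1  5|2|1
+link5  6|2|1
R(4,0) f=1→J1  6|3|1
+link6  7|3|1
R(3,5) f=1→J1  7|4|1
R(1,4) f=1→J1  7|5|1
R(4,5) f=1→J1  7|6|1
R(1,6) f=1→J1  7|7|1
+link7  8|7|1
P(1,7) f=1→J1  8|8|1
+link8  9|8|1
PS(8,5) f=2→J2  9|8|2
+link9  10|8|2
PS(2,9) f=2→J2  10|8|3
M = 3(10−1)−2·8−3 = 27−16−3 = 8

M = 8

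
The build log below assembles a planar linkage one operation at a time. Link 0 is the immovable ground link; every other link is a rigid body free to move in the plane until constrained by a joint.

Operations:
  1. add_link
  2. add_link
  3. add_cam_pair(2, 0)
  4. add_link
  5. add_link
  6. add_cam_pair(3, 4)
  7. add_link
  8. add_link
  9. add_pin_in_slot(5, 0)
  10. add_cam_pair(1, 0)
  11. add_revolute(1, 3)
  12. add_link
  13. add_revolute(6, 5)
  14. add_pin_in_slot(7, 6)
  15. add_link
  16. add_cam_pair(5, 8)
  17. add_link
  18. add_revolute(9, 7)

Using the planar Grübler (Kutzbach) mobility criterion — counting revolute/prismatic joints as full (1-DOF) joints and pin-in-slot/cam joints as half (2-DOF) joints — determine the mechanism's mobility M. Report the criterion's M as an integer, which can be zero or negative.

M = 15

[1;0;0] (link 0 is ground)
L+ [2;0;0]
L+ [3;0;0]
C(2,0)∈J2 [3;0;1]
L+ [4;0;1]
L+ [5;0;1]
C(3,4)∈J2 [5;0;2]
L+ [6;0;2]
L+ [7;0;2]
PS(5,0)∈J2 [7;0;3]
C(1,0)∈J2 [7;0;4]
R(1,3)∈J1 [7;1;4]
L+ [8;1;4]
R(6,5)∈J1 [8;2;4]
PS(7,6)∈J2 [8;2;5]
L+ [9;2;5]
C(5,8)∈J2 [9;2;6]
L+ [10;2;6]
R(9,7)∈J1 [10;3;6]
mobility = 27 − 6 − 6 = 15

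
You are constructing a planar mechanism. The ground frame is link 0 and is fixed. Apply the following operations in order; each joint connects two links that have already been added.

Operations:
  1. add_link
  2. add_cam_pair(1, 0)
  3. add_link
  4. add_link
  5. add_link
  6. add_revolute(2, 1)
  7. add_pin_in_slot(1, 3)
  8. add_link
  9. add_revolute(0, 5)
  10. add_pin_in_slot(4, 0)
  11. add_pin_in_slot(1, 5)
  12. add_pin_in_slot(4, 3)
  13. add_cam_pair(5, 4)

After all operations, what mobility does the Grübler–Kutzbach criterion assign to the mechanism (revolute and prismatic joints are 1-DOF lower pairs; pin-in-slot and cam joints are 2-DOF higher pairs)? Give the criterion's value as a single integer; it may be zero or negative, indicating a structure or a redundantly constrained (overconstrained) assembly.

M = 5

[1;0;0] (link 0 is ground)
L+ [2;0;0]
C(1,0)∈J2 [2;0;1]
L+ [3;0;1]
L+ [4;0;1]
L+ [5;0;1]
R(2,1)∈J1 [5;1;1]
PS(1,3)∈J2 [5;1;2]
L+ [6;1;2]
R(0,5)∈J1 [6;2;2]
PS(4,0)∈J2 [6;2;3]
PS(1,5)∈J2 [6;2;4]
PS(4,3)∈J2 [6;2;5]
C(5,4)∈J2 [6;2;6]
mobility = 15 − 4 − 6 = 5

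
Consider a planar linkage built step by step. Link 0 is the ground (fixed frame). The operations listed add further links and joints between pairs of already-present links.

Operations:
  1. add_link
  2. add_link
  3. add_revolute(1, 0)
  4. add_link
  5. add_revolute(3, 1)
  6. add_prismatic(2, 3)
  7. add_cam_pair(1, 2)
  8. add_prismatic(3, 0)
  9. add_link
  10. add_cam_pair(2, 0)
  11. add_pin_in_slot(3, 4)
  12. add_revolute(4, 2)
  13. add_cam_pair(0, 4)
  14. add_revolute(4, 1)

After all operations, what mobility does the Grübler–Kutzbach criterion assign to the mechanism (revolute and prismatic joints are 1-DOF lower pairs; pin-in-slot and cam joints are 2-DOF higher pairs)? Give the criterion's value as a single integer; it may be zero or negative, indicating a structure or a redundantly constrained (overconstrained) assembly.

M = -4

[1;0;0] (link 0 is ground)
L+ [2;0;0]
L+ [3;0;0]
R(1,0)∈J1 [3;1;0]
L+ [4;1;0]
R(3,1)∈J1 [4;2;0]
P(2,3)∈J1 [4;3;0]
C(1,2)∈J2 [4;3;1]
P(3,0)∈J1 [4;4;1]
L+ [5;4;1]
C(2,0)∈J2 [5;4;2]
PS(3,4)∈J2 [5;4;3]
R(4,2)∈J1 [5;5;3]
C(0,4)∈J2 [5;5;4]
R(4,1)∈J1 [5;6;4]
mobility = 12 − 12 − 4 = -4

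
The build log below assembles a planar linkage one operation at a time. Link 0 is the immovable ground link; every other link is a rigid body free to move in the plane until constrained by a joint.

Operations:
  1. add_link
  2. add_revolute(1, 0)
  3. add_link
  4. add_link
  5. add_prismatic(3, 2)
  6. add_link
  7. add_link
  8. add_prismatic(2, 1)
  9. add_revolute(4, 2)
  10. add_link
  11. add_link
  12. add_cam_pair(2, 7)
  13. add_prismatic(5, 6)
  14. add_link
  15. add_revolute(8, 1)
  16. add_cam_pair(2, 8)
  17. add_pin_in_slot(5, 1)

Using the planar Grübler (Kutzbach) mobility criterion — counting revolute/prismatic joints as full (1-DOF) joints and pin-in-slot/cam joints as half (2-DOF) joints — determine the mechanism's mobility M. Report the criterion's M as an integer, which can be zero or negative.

M = 9

[1;0;0] (link 0 is ground)
L+ [2;0;0]
R(1,0)∈J1 [2;1;0]
L+ [3;1;0]
L+ [4;1;0]
P(3,2)∈J1 [4;2;0]
L+ [5;2;0]
L+ [6;2;0]
P(2,1)∈J1 [6;3;0]
R(4,2)∈J1 [6;4;0]
L+ [7;4;0]
L+ [8;4;0]
C(2,7)∈J2 [8;4;1]
P(5,6)∈J1 [8;5;1]
L+ [9;5;1]
R(8,1)∈J1 [9;6;1]
C(2,8)∈J2 [9;6;2]
PS(5,1)∈J2 [9;6;3]
mobility = 24 − 12 − 3 = 9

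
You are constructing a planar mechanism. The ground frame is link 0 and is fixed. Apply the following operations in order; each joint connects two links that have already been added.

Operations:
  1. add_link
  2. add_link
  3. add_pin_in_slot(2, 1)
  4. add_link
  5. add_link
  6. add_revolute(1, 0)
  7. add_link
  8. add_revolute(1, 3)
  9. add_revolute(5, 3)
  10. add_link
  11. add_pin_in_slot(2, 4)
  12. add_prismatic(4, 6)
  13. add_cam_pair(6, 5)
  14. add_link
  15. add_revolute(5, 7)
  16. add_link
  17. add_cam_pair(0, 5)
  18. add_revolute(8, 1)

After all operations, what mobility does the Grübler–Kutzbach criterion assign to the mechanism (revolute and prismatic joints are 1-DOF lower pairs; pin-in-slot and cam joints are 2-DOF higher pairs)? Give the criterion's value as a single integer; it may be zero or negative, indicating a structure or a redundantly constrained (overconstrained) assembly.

link 0 = ground. State L|J1|J2 = 1|0|0
+link1  2|0|0
+link2  3|0|0
PS(2,1) f=2→J2  3|0|1
+link3  4|0|1
+link4  5|0|1
R(1,0) f=1→J1  5|1|1
+link5  6|1|1
R(1,3) f=1→J1  6|2|1
R(5,3) f=1→J1  6|3|1
+link6  7|3|1
PS(2,4) f=2→J2  7|3|2
P(4,6) f=1→J1  7|4|2
C(6,5) f=2→J2  7|4|3
+link7  8|4|3
R(5,7) f=1→J1  8|5|3
+link8  9|5|3
C(0,5) f=2→J2  9|5|4
R(8,1) f=1→J1  9|6|4
M = 3(9−1)−2·6−4 = 24−12−4 = 8

M = 8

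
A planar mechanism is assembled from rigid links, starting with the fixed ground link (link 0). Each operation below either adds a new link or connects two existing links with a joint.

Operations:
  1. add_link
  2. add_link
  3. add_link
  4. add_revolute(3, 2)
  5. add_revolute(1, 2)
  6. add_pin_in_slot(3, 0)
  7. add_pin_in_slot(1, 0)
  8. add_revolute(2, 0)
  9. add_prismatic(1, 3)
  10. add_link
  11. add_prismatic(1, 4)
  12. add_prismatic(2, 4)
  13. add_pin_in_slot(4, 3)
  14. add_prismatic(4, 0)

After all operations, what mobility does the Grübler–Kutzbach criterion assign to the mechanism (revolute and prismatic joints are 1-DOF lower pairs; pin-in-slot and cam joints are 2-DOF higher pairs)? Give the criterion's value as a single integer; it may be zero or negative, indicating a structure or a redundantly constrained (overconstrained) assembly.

M = -5

ground; <1,0,0>
#1 <2,0,0>
#2 <3,0,0>
#3 <4,0,0>
R:3↔2 J1 <4,1,0>
R:1↔2 J1 <4,2,0>
PS:3↔0 J2 <4,2,1>
PS:1↔0 J2 <4,2,2>
R:2↔0 J1 <4,3,2>
P:1↔3 J1 <4,4,2>
#4 <5,4,2>
P:1↔4 J1 <5,5,2>
P:2↔4 J1 <5,6,2>
PS:4↔3 J2 <5,6,3>
P:4↔0 J1 <5,7,3>
3×4 − 2×7 − 1×3 = -5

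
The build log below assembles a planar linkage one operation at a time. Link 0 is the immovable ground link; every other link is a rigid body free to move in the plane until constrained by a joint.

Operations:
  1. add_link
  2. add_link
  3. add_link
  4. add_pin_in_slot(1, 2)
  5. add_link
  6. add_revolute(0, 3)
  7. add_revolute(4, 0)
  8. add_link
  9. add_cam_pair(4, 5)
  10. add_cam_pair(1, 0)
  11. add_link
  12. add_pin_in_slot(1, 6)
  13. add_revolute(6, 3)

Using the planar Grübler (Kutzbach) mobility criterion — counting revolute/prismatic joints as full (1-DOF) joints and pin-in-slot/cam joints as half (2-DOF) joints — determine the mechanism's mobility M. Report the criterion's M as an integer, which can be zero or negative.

link 0 = ground. State L|J1|J2 = 1|0|0
+link1  2|0|0
+link2  3|0|0
+link3  4|0|0
PS(1,2) f=2→J2  4|0|1
+link4  5|0|1
R(0,3) f=1→J1  5|1|1
R(4,0) f=1→J1  5|2|1
+link5  6|2|1
C(4,5) f=2→J2  6|2|2
C(1,0) f=2→J2  6|2|3
+link6  7|2|3
PS(1,6) f=2→J2  7|2|4
R(6,3) f=1→J1  7|3|4
M = 3(7−1)−2·3−4 = 18−6−4 = 8

M = 8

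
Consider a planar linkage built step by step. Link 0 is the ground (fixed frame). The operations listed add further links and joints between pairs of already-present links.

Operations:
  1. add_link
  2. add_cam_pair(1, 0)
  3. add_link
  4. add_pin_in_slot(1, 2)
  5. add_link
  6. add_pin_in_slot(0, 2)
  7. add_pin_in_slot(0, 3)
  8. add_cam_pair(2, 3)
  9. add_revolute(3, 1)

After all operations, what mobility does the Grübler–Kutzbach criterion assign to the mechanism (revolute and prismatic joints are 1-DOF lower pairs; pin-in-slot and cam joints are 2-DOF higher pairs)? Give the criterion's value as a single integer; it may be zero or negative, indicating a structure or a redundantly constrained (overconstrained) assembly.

M = 2

[1;0;0] (link 0 is ground)
L+ [2;0;0]
C(1,0)∈J2 [2;0;1]
L+ [3;0;1]
PS(1,2)∈J2 [3;0;2]
L+ [4;0;2]
PS(0,2)∈J2 [4;0;3]
PS(0,3)∈J2 [4;0;4]
C(2,3)∈J2 [4;0;5]
R(3,1)∈J1 [4;1;5]
mobility = 9 − 2 − 5 = 2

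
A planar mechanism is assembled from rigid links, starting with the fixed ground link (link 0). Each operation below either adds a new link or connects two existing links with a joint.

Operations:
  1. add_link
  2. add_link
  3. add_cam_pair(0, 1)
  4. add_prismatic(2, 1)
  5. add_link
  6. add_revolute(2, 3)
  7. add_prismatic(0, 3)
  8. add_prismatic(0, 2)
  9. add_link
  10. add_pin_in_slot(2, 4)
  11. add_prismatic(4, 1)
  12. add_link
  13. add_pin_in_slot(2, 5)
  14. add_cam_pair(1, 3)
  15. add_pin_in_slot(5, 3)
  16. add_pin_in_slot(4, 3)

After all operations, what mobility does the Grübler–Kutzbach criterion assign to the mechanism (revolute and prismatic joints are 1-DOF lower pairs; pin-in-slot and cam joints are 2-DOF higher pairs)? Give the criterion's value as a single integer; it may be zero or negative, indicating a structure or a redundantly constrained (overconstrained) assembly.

[1;0;0] (link 0 is ground)
L+ [2;0;0]
L+ [3;0;0]
C(0,1)∈J2 [3;0;1]
P(2,1)∈J1 [3;1;1]
L+ [4;1;1]
R(2,3)∈J1 [4;2;1]
P(0,3)∈J1 [4;3;1]
P(0,2)∈J1 [4;4;1]
L+ [5;4;1]
PS(2,4)∈J2 [5;4;2]
P(4,1)∈J1 [5;5;2]
L+ [6;5;2]
PS(2,5)∈J2 [6;5;3]
C(1,3)∈J2 [6;5;4]
PS(5,3)∈J2 [6;5;5]
PS(4,3)∈J2 [6;5;6]
mobility = 15 − 10 − 6 = -1

M = -1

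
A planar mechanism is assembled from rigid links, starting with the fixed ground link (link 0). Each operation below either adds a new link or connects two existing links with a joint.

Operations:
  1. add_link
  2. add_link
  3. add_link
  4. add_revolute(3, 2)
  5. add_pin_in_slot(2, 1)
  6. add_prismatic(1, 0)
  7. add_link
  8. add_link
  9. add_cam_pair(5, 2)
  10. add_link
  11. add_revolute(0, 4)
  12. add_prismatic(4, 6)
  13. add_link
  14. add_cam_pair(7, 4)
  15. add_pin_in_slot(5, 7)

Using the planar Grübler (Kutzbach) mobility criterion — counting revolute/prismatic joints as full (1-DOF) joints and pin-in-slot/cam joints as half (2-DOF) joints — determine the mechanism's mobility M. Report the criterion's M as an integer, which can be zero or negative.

M = 9

[1;0;0] (link 0 is ground)
L+ [2;0;0]
L+ [3;0;0]
L+ [4;0;0]
R(3,2)∈J1 [4;1;0]
PS(2,1)∈J2 [4;1;1]
P(1,0)∈J1 [4;2;1]
L+ [5;2;1]
L+ [6;2;1]
C(5,2)∈J2 [6;2;2]
L+ [7;2;2]
R(0,4)∈J1 [7;3;2]
P(4,6)∈J1 [7;4;2]
L+ [8;4;2]
C(7,4)∈J2 [8;4;3]
PS(5,7)∈J2 [8;4;4]
mobility = 21 − 8 − 4 = 9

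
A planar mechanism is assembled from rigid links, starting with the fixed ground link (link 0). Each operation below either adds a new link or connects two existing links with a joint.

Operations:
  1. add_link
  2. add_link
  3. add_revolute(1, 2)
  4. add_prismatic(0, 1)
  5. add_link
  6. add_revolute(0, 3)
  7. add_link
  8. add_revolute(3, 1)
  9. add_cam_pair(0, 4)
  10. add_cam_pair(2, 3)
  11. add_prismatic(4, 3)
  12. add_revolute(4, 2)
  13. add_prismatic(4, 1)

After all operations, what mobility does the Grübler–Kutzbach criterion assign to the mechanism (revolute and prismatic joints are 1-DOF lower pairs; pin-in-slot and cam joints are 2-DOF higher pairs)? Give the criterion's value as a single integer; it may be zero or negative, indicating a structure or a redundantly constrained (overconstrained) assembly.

link 0 = ground. State L|J1|J2 = 1|0|0
+link1  2|0|0
+link2  3|0|0
R(1,2) f=1→J1  3|1|0
P(0,1) f=1→J1  3|2|0
+link3  4|2|0
R(0,3) f=1→J1  4|3|0
+link4  5|3|0
R(3,1) f=1→J1  5|4|0
C(0,4) f=2→J2  5|4|1
C(2,3) f=2→J2  5|4|2
P(4,3) f=1→J1  5|5|2
R(4,2) f=1→J1  5|6|2
P(4,1) f=1→J1  5|7|2
M = 3(5−1)−2·7−2 = 12−14−2 = -4

M = -4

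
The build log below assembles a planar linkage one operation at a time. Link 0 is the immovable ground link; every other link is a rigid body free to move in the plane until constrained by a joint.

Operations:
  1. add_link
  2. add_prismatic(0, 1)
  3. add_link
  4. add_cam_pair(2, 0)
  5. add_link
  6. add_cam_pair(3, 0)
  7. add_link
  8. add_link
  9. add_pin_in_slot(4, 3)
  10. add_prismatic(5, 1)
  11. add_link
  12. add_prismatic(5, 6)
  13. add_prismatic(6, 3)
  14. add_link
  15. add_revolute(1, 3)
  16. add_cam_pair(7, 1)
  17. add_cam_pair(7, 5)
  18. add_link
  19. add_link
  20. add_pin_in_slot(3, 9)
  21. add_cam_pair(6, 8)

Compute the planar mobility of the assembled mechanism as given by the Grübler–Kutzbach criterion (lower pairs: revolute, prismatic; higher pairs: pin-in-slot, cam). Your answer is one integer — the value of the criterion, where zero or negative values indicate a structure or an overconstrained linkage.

M = 10

link 0 = ground. State L|J1|J2 = 1|0|0
+link1  2|0|0
P(0,1) f=1→J1  2|1|0
+link2  3|1|0
C(2,0) f=2→J2  3|1|1
+link3  4|1|1
C(3,0) f=2→J2  4|1|2
+link4  5|1|2
+link5  6|1|2
PS(4,3) f=2→J2  6|1|3
P(5,1) f=1→J1  6|2|3
+link6  7|2|3
P(5,6) f=1→J1  7|3|3
P(6,3) f=1→J1  7|4|3
+link7  8|4|3
R(1,3) f=1→J1  8|5|3
C(7,1) f=2→J2  8|5|4
C(7,5) f=2→J2  8|5|5
+link8  9|5|5
+link9  10|5|5
PS(3,9) f=2→J2  10|5|6
C(6,8) f=2→J2  10|5|7
M = 3(10−1)−2·5−7 = 27−10−7 = 10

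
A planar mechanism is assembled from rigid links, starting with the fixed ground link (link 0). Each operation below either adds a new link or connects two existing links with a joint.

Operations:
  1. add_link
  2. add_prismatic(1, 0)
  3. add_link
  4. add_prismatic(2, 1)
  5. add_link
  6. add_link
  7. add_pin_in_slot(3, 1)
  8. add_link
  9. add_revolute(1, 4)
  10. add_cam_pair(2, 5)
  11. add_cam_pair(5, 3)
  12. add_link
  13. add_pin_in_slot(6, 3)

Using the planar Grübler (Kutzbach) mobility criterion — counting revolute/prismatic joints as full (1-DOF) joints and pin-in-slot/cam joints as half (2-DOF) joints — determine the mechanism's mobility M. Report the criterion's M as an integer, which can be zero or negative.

ground; <1,0,0>
#1 <2,0,0>
P:1↔0 J1 <2,1,0>
#2 <3,1,0>
P:2↔1 J1 <3,2,0>
#3 <4,2,0>
#4 <5,2,0>
PS:3↔1 J2 <5,2,1>
#5 <6,2,1>
R:1↔4 J1 <6,3,1>
C:2↔5 J2 <6,3,2>
C:5↔3 J2 <6,3,3>
#6 <7,3,3>
PS:6↔3 J2 <7,3,4>
3×6 − 2×3 − 1×4 = 8

M = 8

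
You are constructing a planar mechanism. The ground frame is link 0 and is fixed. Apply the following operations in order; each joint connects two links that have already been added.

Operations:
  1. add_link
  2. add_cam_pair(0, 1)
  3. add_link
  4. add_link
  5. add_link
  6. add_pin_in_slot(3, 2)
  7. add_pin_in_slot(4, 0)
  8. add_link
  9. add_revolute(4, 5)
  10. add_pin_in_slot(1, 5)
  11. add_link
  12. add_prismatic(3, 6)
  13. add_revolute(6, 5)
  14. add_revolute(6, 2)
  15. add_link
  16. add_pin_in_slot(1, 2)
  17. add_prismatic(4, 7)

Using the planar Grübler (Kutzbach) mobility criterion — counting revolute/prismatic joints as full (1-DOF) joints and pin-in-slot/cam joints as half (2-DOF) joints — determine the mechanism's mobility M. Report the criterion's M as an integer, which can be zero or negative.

M = 6

(L,J1,J2)=(1,0,0); link0 fixed
link1: (2,0,0)
C 0-1 [J2]: (2,0,1)
link2: (3,0,1)
link3: (4,0,1)
link4: (5,0,1)
PS 3-2 [J2]: (5,0,2)
PS 4-0 [J2]: (5,0,3)
link5: (6,0,3)
R 4-5 [J1]: (6,1,3)
PS 1-5 [J2]: (6,1,4)
link6: (7,1,4)
P 3-6 [J1]: (7,2,4)
R 6-5 [J1]: (7,3,4)
R 6-2 [J1]: (7,4,4)
link7: (8,4,4)
PS 1-2 [J2]: (8,4,5)
P 4-7 [J1]: (8,5,5)
Grübler: 3·7 − 2·5 − 5 = 6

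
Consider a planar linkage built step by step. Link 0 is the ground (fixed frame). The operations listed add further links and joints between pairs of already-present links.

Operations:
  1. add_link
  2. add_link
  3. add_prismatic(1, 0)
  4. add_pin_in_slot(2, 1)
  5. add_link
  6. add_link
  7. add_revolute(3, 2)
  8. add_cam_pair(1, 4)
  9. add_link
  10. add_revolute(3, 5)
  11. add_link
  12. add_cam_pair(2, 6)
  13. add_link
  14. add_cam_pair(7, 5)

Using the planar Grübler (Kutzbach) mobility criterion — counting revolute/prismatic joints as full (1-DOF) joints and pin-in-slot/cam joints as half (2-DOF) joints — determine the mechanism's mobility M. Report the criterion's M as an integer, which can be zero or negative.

M = 11

link 0 = ground. State L|J1|J2 = 1|0|0
+link1  2|0|0
+link2  3|0|0
P(1,0) f=1→J1  3|1|0
PS(2,1) f=2→J2  3|1|1
+link3  4|1|1
+link4  5|1|1
R(3,2) f=1→J1  5|2|1
C(1,4) f=2→J2  5|2|2
+link5  6|2|2
R(3,5) f=1→J1  6|3|2
+link6  7|3|2
C(2,6) f=2→J2  7|3|3
+link7  8|3|3
C(7,5) f=2→J2  8|3|4
M = 3(8−1)−2·3−4 = 21−6−4 = 11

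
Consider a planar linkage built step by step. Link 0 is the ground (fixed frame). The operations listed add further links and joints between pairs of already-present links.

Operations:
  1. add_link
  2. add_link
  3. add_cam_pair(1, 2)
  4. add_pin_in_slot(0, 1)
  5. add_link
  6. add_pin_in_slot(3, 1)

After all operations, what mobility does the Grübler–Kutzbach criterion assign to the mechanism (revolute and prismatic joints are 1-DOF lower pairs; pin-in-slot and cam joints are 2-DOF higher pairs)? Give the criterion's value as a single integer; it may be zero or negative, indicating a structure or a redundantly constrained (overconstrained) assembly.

M = 6

(L,J1,J2)=(1,0,0); link0 fixed
link1: (2,0,0)
link2: (3,0,0)
C 1-2 [J2]: (3,0,1)
PS 0-1 [J2]: (3,0,2)
link3: (4,0,2)
PS 3-1 [J2]: (4,0,3)
Grübler: 3·3 − 2·0 − 3 = 6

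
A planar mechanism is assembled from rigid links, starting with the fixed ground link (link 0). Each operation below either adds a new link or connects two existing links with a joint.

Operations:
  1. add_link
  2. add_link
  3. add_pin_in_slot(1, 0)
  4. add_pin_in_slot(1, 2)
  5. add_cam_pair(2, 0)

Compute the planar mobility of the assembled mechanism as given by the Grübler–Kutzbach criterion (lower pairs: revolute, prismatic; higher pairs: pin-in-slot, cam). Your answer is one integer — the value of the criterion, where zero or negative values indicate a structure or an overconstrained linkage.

(L,J1,J2)=(1,0,0); link0 fixed
link1: (2,0,0)
link2: (3,0,0)
PS 1-0 [J2]: (3,0,1)
PS 1-2 [J2]: (3,0,2)
C 2-0 [J2]: (3,0,3)
Grübler: 3·2 − 2·0 − 3 = 3

M = 3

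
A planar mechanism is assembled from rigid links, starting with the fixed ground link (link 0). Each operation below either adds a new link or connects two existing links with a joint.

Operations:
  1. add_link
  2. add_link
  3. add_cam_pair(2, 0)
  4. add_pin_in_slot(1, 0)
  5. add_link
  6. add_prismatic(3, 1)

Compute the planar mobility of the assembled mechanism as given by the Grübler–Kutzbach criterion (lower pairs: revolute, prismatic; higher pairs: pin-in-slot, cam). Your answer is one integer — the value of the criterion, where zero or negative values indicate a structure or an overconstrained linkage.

ground; <1,0,0>
#1 <2,0,0>
#2 <3,0,0>
C:2↔0 J2 <3,0,1>
PS:1↔0 J2 <3,0,2>
#3 <4,0,2>
P:3↔1 J1 <4,1,2>
3×3 − 2×1 − 1×2 = 5

M = 5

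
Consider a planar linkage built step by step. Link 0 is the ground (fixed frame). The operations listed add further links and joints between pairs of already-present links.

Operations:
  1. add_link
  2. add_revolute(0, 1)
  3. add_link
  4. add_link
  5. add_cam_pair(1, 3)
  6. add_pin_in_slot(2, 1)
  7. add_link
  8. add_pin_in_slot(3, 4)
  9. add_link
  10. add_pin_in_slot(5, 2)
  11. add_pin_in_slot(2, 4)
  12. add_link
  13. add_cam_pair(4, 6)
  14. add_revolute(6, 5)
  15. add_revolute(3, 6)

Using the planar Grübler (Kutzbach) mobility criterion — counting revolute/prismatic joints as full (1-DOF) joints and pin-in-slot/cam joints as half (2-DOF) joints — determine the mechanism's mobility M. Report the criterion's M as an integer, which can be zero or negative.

M = 6

ground; <1,0,0>
#1 <2,0,0>
R:0↔1 J1 <2,1,0>
#2 <3,1,0>
#3 <4,1,0>
C:1↔3 J2 <4,1,1>
PS:2↔1 J2 <4,1,2>
#4 <5,1,2>
PS:3↔4 J2 <5,1,3>
#5 <6,1,3>
PS:5↔2 J2 <6,1,4>
PS:2↔4 J2 <6,1,5>
#6 <7,1,5>
C:4↔6 J2 <7,1,6>
R:6↔5 J1 <7,2,6>
R:3↔6 J1 <7,3,6>
3×6 − 2×3 − 1×6 = 6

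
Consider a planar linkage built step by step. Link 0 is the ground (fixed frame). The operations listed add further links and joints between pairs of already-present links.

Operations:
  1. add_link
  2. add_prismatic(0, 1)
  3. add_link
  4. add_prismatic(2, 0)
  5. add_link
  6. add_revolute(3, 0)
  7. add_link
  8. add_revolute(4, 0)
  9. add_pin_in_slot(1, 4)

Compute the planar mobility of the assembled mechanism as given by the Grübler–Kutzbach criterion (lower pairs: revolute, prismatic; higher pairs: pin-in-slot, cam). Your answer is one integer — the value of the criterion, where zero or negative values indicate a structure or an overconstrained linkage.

M = 3

L=1 J1=0 J2=0
add link → L=2 J1=0 J2=0
P@0,1 dof=1 J1 → L=2 J1=1 J2=0
add link → L=3 J1=1 J2=0
P@2,0 dof=1 J1 → L=3 J1=2 J2=0
add link → L=4 J1=2 J2=0
R@3,0 dof=1 J1 → L=4 J1=3 J2=0
add link → L=5 J1=3 J2=0
R@4,0 dof=1 J1 → L=5 J1=4 J2=0
PS@1,4 dof=2 J2 → L=5 J1=4 J2=1
M=3(L−1)−2J1−J2=3·4−2·4−1=3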